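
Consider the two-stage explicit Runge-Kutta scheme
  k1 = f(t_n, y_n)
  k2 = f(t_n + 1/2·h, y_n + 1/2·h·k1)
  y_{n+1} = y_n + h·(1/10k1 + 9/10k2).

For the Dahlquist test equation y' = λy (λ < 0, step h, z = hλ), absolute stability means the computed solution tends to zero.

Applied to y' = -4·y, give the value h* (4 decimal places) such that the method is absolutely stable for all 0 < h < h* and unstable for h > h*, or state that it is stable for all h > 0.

(-2.2222,0); λ=-4 ⇒ h* = (20/9)/4 = 0.5556.

Set f=λy, z=hλ:
  k1=λy_n ⇒ h·k1=z·y_n;  k2=λ(1+1/2z)y_n ⇒ h·k2=z(1+1/2z)y_n
  y_{n+1}/y_n = 1 + 1/10z + 9/10z(1+1/2z) = 1 + z + 9/20z²
  ⇒ R(z) = 1 + z + 9/20z².

Solve |R(x)|<1 on ℝ⁻.
x=-1.67: |R|=0.5850
R=1: x+9/20x²=0 ⇒ x=−20/9=-2.2222; min R=1−1/(4·9/20)=0.4444>−1
Confirm numerically:
  x=-1.704: |R|=0.60263 <1
  x=-1.625: |R|=0.56328 <1
  x=-1.495: |R|=0.51076 <1
  x=-1.396: |R|=0.48097 <1
  x=-2.515: |R|=1.33135 >1
  x=-2.432: |R|=1.22958 >1
  x=-2.346: |R|=1.13067 >1
So |R|<1 on (-2.2222, 0).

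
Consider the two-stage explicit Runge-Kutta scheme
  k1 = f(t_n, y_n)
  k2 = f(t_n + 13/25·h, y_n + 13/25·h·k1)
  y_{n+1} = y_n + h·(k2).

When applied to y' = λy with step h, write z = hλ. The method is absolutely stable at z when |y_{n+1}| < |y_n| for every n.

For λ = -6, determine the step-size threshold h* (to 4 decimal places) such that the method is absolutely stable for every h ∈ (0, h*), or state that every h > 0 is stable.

(-1.9231,0); λ=-6 ⇒ h* = (25/13)/6 = 0.3205.

Test eqn y'=λy, z=hλ:
  k1=λy_n ⇒ h·k1=z·y_n;  k2=λ(1+13/25z)y_n ⇒ h·k2=z(1+13/25z)y_n
  y_{n+1}/y_n = 1 + z(1+13/25z) = 1 + z + 13/25z²
  so R(z) = 1 + z + 13/25z².

Solve |R(x)|<1 on ℝ⁻.
x=-1.38: |R|=0.6103
R=1: x+13/25x²=0 ⇒ x=−25/13=-1.9231; min R=1−1/(4·13/25)=0.5192>−1
Confirm numerically:
  x=-1.271: |R|=0.56903 <1
  x=-1.167: |R|=0.54118 <1
  x=-0.769: |R|=0.53851 <1
  x=-2.300: |R|=1.45080 >1
  x=-2.138: |R|=1.23894 >1
  x=-2.047: |R|=1.13191 >1
Stable set (-1.9231, 0).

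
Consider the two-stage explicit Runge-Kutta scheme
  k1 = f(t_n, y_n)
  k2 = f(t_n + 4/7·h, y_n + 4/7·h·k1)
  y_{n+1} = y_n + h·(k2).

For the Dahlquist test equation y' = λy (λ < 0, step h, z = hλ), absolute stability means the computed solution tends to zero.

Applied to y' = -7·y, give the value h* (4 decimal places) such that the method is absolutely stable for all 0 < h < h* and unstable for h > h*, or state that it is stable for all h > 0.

(-1.7500,0); λ=-7 ⇒ h* = (7/4)/7 = 0.2500.

With y'=λy (z=hλ):
  k1=λy_n ⇒ h·k1=z·y_n;  k2=λ(1+4/7z)y_n ⇒ h·k2=z(1+4/7z)y_n
  y_{n+1}/y_n = 1 + z(1+4/7z) = 1 + z + 4/7z²
  so R(z) = 1 + z + 4/7z².

Solve |R(x)|<1 on ℝ⁻.
x=-1.75: |R|=1.0000
R=1: x+4/7x²=0 ⇒ x=−7/4=-1.7500; min R=1−1/(4·4/7)=0.5625>−1
Confirm numerically:
  x=-1.114: |R|=0.59514 <1
  x=-0.889: |R|=0.56261 <1
  x=-0.812: |R|=0.56477 <1
  x=-2.317: |R|=1.75071 >1
  x=-1.891: |R|=1.15236 >1
  x=-1.856: |R|=1.11242 >1
So |R|<1 on (-1.7500, 0).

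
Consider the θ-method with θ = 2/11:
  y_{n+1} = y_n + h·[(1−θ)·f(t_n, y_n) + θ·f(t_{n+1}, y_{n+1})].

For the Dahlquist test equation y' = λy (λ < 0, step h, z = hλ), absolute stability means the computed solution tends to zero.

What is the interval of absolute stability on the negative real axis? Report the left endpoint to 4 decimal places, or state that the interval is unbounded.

Test eqn y'=λy, z=hλ:
  y_{n+1} = y_n + z·[9/11·y_n + 2/11·y_{n+1}] ⇒ (1 − 2/11z)y_{n+1} = (1 + 9/11z)y_n
  so R(z) = (1 + 9/11z)/(1 − 2/11z).

Solve |R(x)|<1 on ℝ⁻.
x=-1.02: |R|=0.1396
R=−1: 1+9/11x = −1+2/11x ⇒ -7/11x=2 ⇒ x=2/(-7/11)=-3.1429
Confirm numerically:
  x=-2.327: |R|=0.63517 <1
  x=-2.305: |R|=0.62428 <1
  x=-1.836: |R|=0.37650 <1
  x=-1.414: |R|=0.12482 <1
  x=-3.477: |R|=1.13028 >1
  x=-3.445: |R|=1.11822 >1
  x=-3.280: |R|=1.05467 >1
Interval (-3.1429, 0).

(-3.1429, 0).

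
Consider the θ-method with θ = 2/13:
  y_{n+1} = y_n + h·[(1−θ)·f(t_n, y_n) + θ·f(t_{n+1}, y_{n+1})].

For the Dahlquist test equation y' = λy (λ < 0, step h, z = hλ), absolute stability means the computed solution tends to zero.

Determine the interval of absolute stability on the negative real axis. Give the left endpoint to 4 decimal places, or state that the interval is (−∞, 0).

(-2.8889, 0).

Test eqn y'=λy, z=hλ:
  y_{n+1} = y_n + z·[11/13·y_n + 2/13·y_{n+1}] ⇒ (1 − 2/13z)y_{n+1} = (1 + 11/13z)y_n
  so R(z) = (1 + 11/13z)/(1 − 2/13z).

Boundary: |R(x)|=1, x<0.
x=-0.53: |R|=0.5100
R=−1: 1+11/13x = −1+2/13x ⇒ -9/13x=2 ⇒ x=2/(-9/13)=-2.8889
Confirm numerically:
  x=-2.063: |R|=0.56598 <1
  x=-2.060: |R|=0.56425 <1
  x=-1.657: |R|=0.32040 <1
  x=-3.483: |R|=1.26781 >1
  x=-3.394: |R|=1.22974 >1
Stable set (-2.8889, 0).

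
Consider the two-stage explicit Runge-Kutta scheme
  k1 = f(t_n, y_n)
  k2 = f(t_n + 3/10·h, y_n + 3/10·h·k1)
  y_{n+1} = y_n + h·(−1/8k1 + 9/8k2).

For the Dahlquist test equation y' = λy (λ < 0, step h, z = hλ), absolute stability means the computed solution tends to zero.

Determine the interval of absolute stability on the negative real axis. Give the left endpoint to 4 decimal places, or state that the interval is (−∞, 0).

Test eqn y'=λy, z=hλ:
  k1=λy_n ⇒ h·k1=z·y_n;  k2=λ(1+3/10z)y_n ⇒ h·k2=z(1+3/10z)y_n
  y_{n+1}/y_n = 1 − 1/8z + 9/8z(1+3/10z) = 1 + z + 27/80z²
  R(z) = 1 + z + 27/80z².

Solve |R(x)|<1 on ℝ⁻.
x=-1.38: |R|=0.2627
R=1: x+27/80x²=0 ⇒ x=−80/27=-2.9630; min R=1−1/(4·27/80)=0.2593>−1
Confirm numerically:
  x=-2.664: |R|=0.73120 <1
  x=-2.270: |R|=0.46910 <1
  x=-2.031: |R|=0.36117 <1
  x=-3.359: |R|=1.44897 >1
  x=-3.345: |R|=1.43130 >1
  x=-3.062: |R|=1.10235 >1
So |R|<1 on (-2.9630, 0).

(-2.9630, 0).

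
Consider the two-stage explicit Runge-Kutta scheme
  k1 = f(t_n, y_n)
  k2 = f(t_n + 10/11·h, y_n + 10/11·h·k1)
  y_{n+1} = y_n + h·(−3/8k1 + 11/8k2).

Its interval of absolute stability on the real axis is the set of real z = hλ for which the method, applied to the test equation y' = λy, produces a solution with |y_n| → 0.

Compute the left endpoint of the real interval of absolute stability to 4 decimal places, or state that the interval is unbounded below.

z* = -0.8000.

On y'=λy, z=hλ:
  k1=λy_n ⇒ h·k1=z·y_n;  k2=λ(1+10/11z)y_n ⇒ h·k2=z(1+10/11z)y_n
  y_{n+1}/y_n = 1 − 3/8z + 11/8z(1+10/11z) = 1 + z + 5/4z²
  so R(z) = 1 + z + 5/4z².

Need |R(x)|<1, x<0.
x=-1.34: |R|=1.9045
R=1: x+5/4x²=0 ⇒ x=−4/5=-0.8000; min R=1−1/(4·5/4)=0.8000>−1
Confirm numerically:
  x=-0.658: |R|=0.88321 <1
  x=-0.431: |R|=0.80120 <1
  x=-0.420: |R|=0.80050 <1
  x=-0.396: |R|=0.80002 <1
  x=-1.062: |R|=1.34781 >1
  x=-0.934: |R|=1.15644 >1
  x=-0.829: |R|=1.03005 >1
Stable set (-0.8000, 0).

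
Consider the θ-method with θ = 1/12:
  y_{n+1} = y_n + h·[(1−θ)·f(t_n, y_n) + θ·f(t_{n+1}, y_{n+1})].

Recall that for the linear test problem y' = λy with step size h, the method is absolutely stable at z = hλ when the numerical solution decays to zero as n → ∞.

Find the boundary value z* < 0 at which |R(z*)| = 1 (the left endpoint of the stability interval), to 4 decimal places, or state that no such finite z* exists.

left endpoint -2.4000.

Test eqn y'=λy, z=hλ:
  y_{n+1} = y_n + z·[11/12·y_n + 1/12·y_{n+1}] ⇒ (1 − 1/12z)y_{n+1} = (1 + 11/12z)y_n
  R(z) = (1 + 11/12z)/(1 − 1/12z).

Need |R(x)|<1, x<0.
x=-0.66: |R|=0.3744
R=−1: 1+11/12x = −1+1/12x ⇒ -5/6x=2 ⇒ x=2/(-5/6)=-2.4000
Confirm numerically:
  x=-2.193: |R|=0.85415 <1
  x=-2.159: |R|=0.82979 <1
  x=-1.835: |R|=0.59162 <1
  x=-2.875: |R|=1.31933 >1
  x=-2.741: |R|=1.23133 >1
  x=-2.707: |R|=1.20874 >1
So |R|<1 on (-2.4000, 0).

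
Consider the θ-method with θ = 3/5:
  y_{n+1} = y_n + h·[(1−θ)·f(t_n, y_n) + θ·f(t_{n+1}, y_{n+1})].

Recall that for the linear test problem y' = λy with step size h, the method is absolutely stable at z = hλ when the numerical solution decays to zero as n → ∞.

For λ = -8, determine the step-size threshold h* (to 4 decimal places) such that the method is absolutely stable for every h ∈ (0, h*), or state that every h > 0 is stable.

interval (−∞, 0). Any h>0 works for λ=-8.

Test eqn y'=λy, z=hλ:
  y_{n+1} = y_n + z·[2/5·y_n + 3/5·y_{n+1}] ⇒ (1 − 3/5z)y_{n+1} = (1 + 2/5z)y_n
  so R(z) = (1 + 2/5z)/(1 − 3/5z).

Find x<0 with |R(x)|<1.
x=-1.05: |R|=0.3558
x=-2: |R|=0.0909
x=-10: |R|=0.4286
x=-100: |R|=0.6393
θ=3/5≥1/2 ⇒ |1+2/5x|<|1−3/5x| ∀x<0 ⇒ unbounded interval.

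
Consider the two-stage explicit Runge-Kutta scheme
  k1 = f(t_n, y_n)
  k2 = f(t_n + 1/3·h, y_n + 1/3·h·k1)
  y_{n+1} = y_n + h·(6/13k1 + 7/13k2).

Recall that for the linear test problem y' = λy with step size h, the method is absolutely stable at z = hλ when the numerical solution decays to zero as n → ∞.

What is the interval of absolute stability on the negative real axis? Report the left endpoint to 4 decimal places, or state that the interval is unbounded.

Set f=λy, z=hλ:
  k1=λy_n ⇒ h·k1=z·y_n;  k2=λ(1+1/3z)y_n ⇒ h·k2=z(1+1/3z)y_n
  y_{n+1}/y_n = 1 + 6/13z + 7/13z(1+1/3z) = 1 + z + 7/39z²
  ⇒ R(z) = 1 + z + 7/39z².

Need |R(x)|<1, x<0.
x=-0.34: |R|=0.6807
R=1: x+7/39x²=0 ⇒ x=−39/7=-5.5714; min R=1−1/(4·7/39)=-0.3929>−1
Confirm numerically:
  x=-4.454: |R|=0.10669 <1
  x=-4.375: |R|=0.06050 <1
  x=-2.504: |R|=0.37861 <1
  x=-2.320: |R|=0.35393 <1
  x=-5.880: |R|=1.32566 >1
  x=-5.873: |R|=1.31789 >1
  x=-5.790: |R|=1.22715 >1
Interval (-5.5714, 0).

(-5.5714, 0).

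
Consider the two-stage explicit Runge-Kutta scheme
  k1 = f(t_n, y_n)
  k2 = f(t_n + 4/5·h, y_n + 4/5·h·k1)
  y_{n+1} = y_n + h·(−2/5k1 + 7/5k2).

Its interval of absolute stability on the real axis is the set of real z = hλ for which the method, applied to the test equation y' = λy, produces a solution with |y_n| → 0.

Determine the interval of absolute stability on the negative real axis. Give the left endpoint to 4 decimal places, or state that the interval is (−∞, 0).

On y'=λy, z=hλ:
  k1=λy_n ⇒ h·k1=z·y_n;  k2=λ(1+4/5z)y_n ⇒ h·k2=z(1+4/5z)y_n
  y_{n+1}/y_n = 1 − 2/5z + 7/5z(1+4/5z) = 1 + z + 28/25z²
  ⇒ R(z) = 1 + z + 28/25z².

Need |R(x)|<1, x<0.
x=-0.96: |R|=1.0722
R=1: x+28/25x²=0 ⇒ x=−25/28=-0.8929; min R=1−1/(4·28/25)=0.7768>−1
Confirm numerically:
  x=-0.848: |R|=0.95740 <1
  x=-0.763: |R|=0.88903 <1
  x=-0.733: |R|=0.86876 <1
  x=-1.366: |R|=1.72387 >1
  x=-1.258: |R|=1.51447 >1
  x=-1.021: |R|=1.14653 >1
Interval (-0.8929, 0).

z∈(-0.8929,0).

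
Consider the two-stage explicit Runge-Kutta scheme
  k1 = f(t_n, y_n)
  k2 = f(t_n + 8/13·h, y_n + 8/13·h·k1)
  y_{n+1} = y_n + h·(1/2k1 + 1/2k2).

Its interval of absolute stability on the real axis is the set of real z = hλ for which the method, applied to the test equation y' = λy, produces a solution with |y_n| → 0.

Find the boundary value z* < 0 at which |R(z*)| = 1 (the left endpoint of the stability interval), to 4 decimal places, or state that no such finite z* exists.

left endpoint -3.2500.

On y'=λy, z=hλ:
  k1=λy_n ⇒ h·k1=z·y_n;  k2=λ(1+8/13z)y_n ⇒ h·k2=z(1+8/13z)y_n
  y_{n+1}/y_n = 1 + 1/2z + 1/2z(1+8/13z) = 1 + z + 4/13z²
  ⇒ R(z) = 1 + z + 4/13z².

Need |R(x)|<1, x<0.
x=-0.56: |R|=0.5365
R=1: x+4/13x²=0 ⇒ x=−13/4=-3.2500; min R=1−1/(4·4/13)=0.1875>−1
Confirm numerically:
  x=-2.763: |R|=0.58598 <1
  x=-2.357: |R|=0.35237 <1
  x=-1.878: |R|=0.20720 <1
  x=-1.387: |R|=0.20493 <1
  x=-3.846: |R|=1.70530 >1
  x=-3.627: |R|=1.42073 >1
  x=-3.564: |R|=1.34434 >1
Interval (-3.2500, 0).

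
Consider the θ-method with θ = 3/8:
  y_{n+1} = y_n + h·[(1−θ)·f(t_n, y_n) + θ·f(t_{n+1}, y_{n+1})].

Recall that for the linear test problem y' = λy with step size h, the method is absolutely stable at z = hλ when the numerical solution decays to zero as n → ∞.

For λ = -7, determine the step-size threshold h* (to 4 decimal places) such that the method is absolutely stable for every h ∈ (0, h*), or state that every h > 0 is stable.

(-8.0000,0); λ=-7 ⇒ h* = (8)/7 = 1.1429.

Set f=λy, z=hλ:
  y_{n+1} = y_n + z·[5/8·y_n + 3/8·y_{n+1}] ⇒ (1 − 3/8z)y_{n+1} = (1 + 5/8z)y_n
  Hence R(z) = (1 + 5/8z)/(1 − 3/8z).

Need |R(x)|<1, x<0.
x=-1.63: |R|=0.0116
R=−1: 1+5/8x = −1+3/8x ⇒ -1/4x=2 ⇒ x=2/(-1/4)=-8.0000
Confirm numerically:
  x=-5.924: |R|=0.83889 <1
  x=-5.577: |R|=0.80405 <1
  x=-3.299: |R|=0.47466 <1
  x=-8.217: |R|=1.01329 >1
  x=-8.094: |R|=1.00582 >1
Stable set (-8.0000, 0).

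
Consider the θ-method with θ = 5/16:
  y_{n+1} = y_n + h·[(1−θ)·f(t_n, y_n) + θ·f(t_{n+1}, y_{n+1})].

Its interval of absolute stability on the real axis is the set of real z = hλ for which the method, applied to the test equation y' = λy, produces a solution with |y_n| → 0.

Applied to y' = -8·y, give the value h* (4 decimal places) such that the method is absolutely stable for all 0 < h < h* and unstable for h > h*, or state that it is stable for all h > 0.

(-5.3333,0); λ=-8 ⇒ h* = (16/3)/8 = 0.6667.

Set f=λy, z=hλ:
  y_{n+1} = y_n + z·[11/16·y_n + 5/16·y_{n+1}] ⇒ (1 − 5/16z)y_{n+1} = (1 + 11/16z)y_n
  Hence R(z) = (1 + 11/16z)/(1 − 5/16z).

Find x<0 with |R(x)|<1.
x=-1.58: |R|=0.0577
R=−1: 1+11/16x = −1+5/16x ⇒ -3/8x=2 ⇒ x=2/(-3/8)=-5.3333
Confirm numerically:
  x=-4.345: |R|=0.84281 <1
  x=-3.288: |R|=0.62170 <1
  x=-3.052: |R|=0.56212 <1
  x=-5.691: |R|=1.04827 >1
  x=-5.638: |R|=1.04137 >1
  x=-5.437: |R|=1.01440 >1
So |R|<1 on (-5.3333, 0).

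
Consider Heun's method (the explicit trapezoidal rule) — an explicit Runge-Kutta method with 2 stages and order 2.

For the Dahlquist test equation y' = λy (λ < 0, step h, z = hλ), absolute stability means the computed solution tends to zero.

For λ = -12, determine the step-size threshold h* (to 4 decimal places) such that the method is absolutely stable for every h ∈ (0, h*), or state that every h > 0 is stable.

(-2.0000,0); λ=-12 ⇒ h* = 0.1667.

With y'=λy (z=hλ):
  order 2, 2-stage ⇒ R(z)=1+z+z^2/2
  (e.g. R(-1.19)=0.51805, |R|=0.51805)

Find x<0 with |R(x)|<1.
x=-1.19: |R|=0.5181
|R(-1.58)|=0.6682 |R(-1.52)|=0.6352 |R(-1.45)|=0.6013
Bisect:
  x_lo=-2.8104 |R|=2.1388  x_hi=-0.0850 |R|=0.9187
  mid=-1.44768 |R|=0.60021 →hi
  mid=-2.12904 |R|=1.13736 →lo
  mid=-1.78836 |R|=0.81075 →hi
  mid=-1.95870 |R|=0.95955 →hi
  mid=-2.04387 |R|=1.04483 →lo
  mid=-2.00128 |R|=1.00128 →lo
  mid=-1.97999 |R|=0.98019 →hi
  mid=-1.99064 |R|=0.99068 →hi
  ...
  [-2.00012,-1.99995] ⇒ x*=-2.0000
Interval (-2.0000, 0).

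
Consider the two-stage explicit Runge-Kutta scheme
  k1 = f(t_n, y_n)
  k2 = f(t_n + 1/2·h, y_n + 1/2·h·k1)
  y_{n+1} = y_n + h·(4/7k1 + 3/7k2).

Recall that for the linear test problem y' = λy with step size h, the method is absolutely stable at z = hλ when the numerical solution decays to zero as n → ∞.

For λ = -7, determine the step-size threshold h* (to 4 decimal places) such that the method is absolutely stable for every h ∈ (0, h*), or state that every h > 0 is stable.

(-4.6667,0); λ=-7 ⇒ h* = (14/3)/7 = 0.6667.

Set f=λy, z=hλ:
  k1=λy_n ⇒ h·k1=z·y_n;  k2=λ(1+1/2z)y_n ⇒ h·k2=z(1+1/2z)y_n
  y_{n+1}/y_n = 1 + 4/7z + 3/7z(1+1/2z) = 1 + z + 3/14z²
  Hence R(z) = 1 + z + 3/14z².

Need |R(x)|<1, x<0.
x=-0.33: |R|=0.6933
R=1: x+3/14x²=0 ⇒ x=−14/3=-4.6667; min R=1−1/(4·3/14)=-0.1667>−1
Confirm numerically:
  x=-2.877: |R|=0.10333 <1
  x=-2.868: |R|=0.10541 <1
  x=-2.329: |R|=0.16666 <1
  x=-5.128: |R|=1.50694 >1
  x=-4.874: |R|=1.21654 >1
  x=-4.871: |R|=1.21328 >1
So |R|<1 on (-4.6667, 0).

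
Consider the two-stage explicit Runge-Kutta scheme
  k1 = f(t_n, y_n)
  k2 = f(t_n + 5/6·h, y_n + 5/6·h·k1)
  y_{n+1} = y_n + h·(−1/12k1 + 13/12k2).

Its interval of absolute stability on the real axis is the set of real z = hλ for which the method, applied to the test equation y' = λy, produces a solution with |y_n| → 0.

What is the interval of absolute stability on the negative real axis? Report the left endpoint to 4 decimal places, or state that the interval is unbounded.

(-1.1077, 0).

With y'=λy (z=hλ):
  k1=λy_n ⇒ h·k1=z·y_n;  k2=λ(1+5/6z)y_n ⇒ h·k2=z(1+5/6z)y_n
  y_{n+1}/y_n = 1 − 1/12z + 13/12z(1+5/6z) = 1 + z + 65/72z²
  so R(z) = 1 + z + 65/72z².

Solve |R(x)|<1 on ℝ⁻.
x=-1.6: |R|=1.7111
R=1: x+65/72x²=0 ⇒ x=−72/65=-1.1077; min R=1−1/(4·65/72)=0.7231>−1
Confirm numerically:
  x=-1.051: |R|=0.94621 <1
  x=-0.626: |R|=0.72778 <1
  x=-0.625: |R|=0.72765 <1
  x=-0.477: |R|=0.72841 <1
  x=-1.623: |R|=1.75503 >1
  x=-1.507: |R|=1.54325 >1
Interval (-1.1077, 0).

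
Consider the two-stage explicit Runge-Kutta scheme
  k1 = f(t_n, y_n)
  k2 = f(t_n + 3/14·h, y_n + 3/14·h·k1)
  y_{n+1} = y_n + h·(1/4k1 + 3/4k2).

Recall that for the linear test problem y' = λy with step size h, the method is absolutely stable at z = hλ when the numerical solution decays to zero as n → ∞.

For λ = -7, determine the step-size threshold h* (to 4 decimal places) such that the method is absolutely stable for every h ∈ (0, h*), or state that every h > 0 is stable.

(-6.2222,0); λ=-7 ⇒ h* = (56/9)/7 = 0.8889.

Set f=λy, z=hλ:
  k1=λy_n ⇒ h·k1=z·y_n;  k2=λ(1+3/14z)y_n ⇒ h·k2=z(1+3/14z)y_n
  y_{n+1}/y_n = 1 + 1/4z + 3/4z(1+3/14z) = 1 + z + 9/56z²
  R(z) = 1 + z + 9/56z².

Solve |R(x)|<1 on ℝ⁻.
x=-0.96: |R|=0.1881
R=1: x+9/56x²=0 ⇒ x=−56/9=-6.2222; min R=1−1/(4·9/56)=-0.5556>−1
Confirm numerically:
  x=-5.287: |R|=0.20535 <1
  x=-4.459: |R|=0.26357 <1
  x=-3.568: |R|=0.52201 <1
  x=-2.797: |R|=0.53970 <1
  x=-6.556: |R|=1.35168 >1
  x=-6.549: |R|=1.34394 >1
Interval (-6.2222, 0).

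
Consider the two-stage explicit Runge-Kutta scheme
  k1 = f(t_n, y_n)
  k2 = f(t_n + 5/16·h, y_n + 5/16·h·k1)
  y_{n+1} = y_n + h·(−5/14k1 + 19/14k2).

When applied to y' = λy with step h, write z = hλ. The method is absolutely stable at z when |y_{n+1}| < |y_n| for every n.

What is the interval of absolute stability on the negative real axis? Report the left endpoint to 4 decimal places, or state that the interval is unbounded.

Set f=λy, z=hλ:
  k1=λy_n ⇒ h·k1=z·y_n;  k2=λ(1+5/16z)y_n ⇒ h·k2=z(1+5/16z)y_n
  y_{n+1}/y_n = 1 − 5/14z + 19/14z(1+5/16z) = 1 + z + 95/224z²
  R(z) = 1 + z + 95/224z².

Need |R(x)|<1, x<0.
x=-0.5: |R|=0.6060
R=1: x+95/224x²=0 ⇒ x=−224/95=-2.3579; min R=1−1/(4·95/224)=0.4105>−1
Confirm numerically:
  x=-1.785: |R|=0.56630 <1
  x=-1.782: |R|=0.56476 <1
  x=-1.744: |R|=0.54594 <1
  x=-2.916: |R|=1.69021 >1
  x=-2.670: |R|=1.35342 >1
  x=-2.381: |R|=1.02333 >1
Stable set (-2.3579, 0).

z∈(-2.3579,0).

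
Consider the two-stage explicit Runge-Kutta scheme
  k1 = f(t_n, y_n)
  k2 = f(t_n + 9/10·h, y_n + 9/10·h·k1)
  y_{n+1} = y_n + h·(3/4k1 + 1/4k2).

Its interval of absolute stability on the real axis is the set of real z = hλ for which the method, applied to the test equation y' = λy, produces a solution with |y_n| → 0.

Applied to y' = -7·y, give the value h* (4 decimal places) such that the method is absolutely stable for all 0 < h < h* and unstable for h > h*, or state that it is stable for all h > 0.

(-4.4444,0); λ=-7 ⇒ h* = (40/9)/7 = 0.6349.

Set f=λy, z=hλ:
  k1=λy_n ⇒ h·k1=z·y_n;  k2=λ(1+9/10z)y_n ⇒ h·k2=z(1+9/10z)y_n
  y_{n+1}/y_n = 1 + 3/4z + 1/4z(1+9/10z) = 1 + z + 9/40z²
  Hence R(z) = 1 + z + 9/40z².

Find x<0 with |R(x)|<1.
x=-1.71: |R|=0.0521
R=1: x+9/40x²=0 ⇒ x=−40/9=-4.4444; min R=1−1/(4·9/40)=-0.1111>−1
Confirm numerically:
  x=-3.264: |R|=0.13308 <1
  x=-2.956: |R|=0.01004 <1
  x=-1.846: |R|=0.07926 <1
  x=-4.902: |R|=1.50466 >1
  x=-4.547: |R|=1.10492 >1
So |R|<1 on (-4.4444, 0).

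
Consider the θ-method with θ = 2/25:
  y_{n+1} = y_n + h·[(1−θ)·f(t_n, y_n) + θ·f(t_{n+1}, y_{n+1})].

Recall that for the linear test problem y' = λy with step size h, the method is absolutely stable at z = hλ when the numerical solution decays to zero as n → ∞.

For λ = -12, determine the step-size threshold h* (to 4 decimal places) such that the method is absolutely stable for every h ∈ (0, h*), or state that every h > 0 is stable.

(-2.3810,0); λ=-12 ⇒ h* = (50/21)/12 = 0.1984.

With y'=λy (z=hλ):
  y_{n+1} = y_n + z·[23/25·y_n + 2/25·y_{n+1}] ⇒ (1 − 2/25z)y_{n+1} = (1 + 23/25z)y_n
  R(z) = (1 + 23/25z)/(1 − 2/25z).

Boundary: |R(x)|=1, x<0.
x=-0.89: |R|=0.1692
R=−1: 1+23/25x = −1+2/25x ⇒ -21/25x=2 ⇒ x=2/(-21/25)=-2.3810
Confirm numerically:
  x=-2.163: |R|=0.84393 <1
  x=-1.707: |R|=0.50190 <1
  x=-1.428: |R|=0.28159 <1
  x=-2.885: |R|=1.34400 >1
  x=-2.846: |R|=1.31819 >1
Interval (-2.3810, 0).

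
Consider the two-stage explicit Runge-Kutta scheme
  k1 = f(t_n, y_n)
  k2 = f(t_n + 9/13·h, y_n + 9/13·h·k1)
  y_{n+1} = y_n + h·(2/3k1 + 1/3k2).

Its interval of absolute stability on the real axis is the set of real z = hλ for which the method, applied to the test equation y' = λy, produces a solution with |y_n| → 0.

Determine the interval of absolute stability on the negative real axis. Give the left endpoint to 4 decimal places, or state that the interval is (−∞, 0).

With y'=λy (z=hλ):
  k1=λy_n ⇒ h·k1=z·y_n;  k2=λ(1+9/13z)y_n ⇒ h·k2=z(1+9/13z)y_n
  y_{n+1}/y_n = 1 + 2/3z + 1/3z(1+9/13z) = 1 + z + 3/13z²
  ⇒ R(z) = 1 + z + 3/13z².

Need |R(x)|<1, x<0.
x=-0.39: |R|=0.6451
R=1: x+3/13x²=0 ⇒ x=−13/3=-4.3333; min R=1−1/(4·3/13)=-0.0833>−1
Confirm numerically:
  x=-4.301: |R|=0.96791 <1
  x=-3.501: |R|=0.32754 <1
  x=-2.982: |R|=0.07007 <1
  x=-4.792: |R|=1.50721 >1
  x=-4.394: |R|=1.06152 >1
Interval (-4.3333, 0).

z∈(-4.3333,0).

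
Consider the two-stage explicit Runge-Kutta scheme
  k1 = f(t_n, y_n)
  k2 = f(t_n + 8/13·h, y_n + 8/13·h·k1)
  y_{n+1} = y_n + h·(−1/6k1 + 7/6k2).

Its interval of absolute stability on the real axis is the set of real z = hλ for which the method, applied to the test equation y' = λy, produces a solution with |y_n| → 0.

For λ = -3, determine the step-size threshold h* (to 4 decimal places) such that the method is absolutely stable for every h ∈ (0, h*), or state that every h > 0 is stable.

Set f=λy, z=hλ:
  k1=λy_n ⇒ h·k1=z·y_n;  k2=λ(1+8/13z)y_n ⇒ h·k2=z(1+8/13z)y_n
  y_{n+1}/y_n = 1 − 1/6z + 7/6z(1+8/13z) = 1 + z + 28/39z²
  Hence R(z) = 1 + z + 28/39z².

Need |R(x)|<1, x<0.
x=-0.94: |R|=0.6944
R=1: x+28/39x²=0 ⇒ x=−39/28=-1.3929; min R=1−1/(4·28/39)=0.6518>−1
Confirm numerically:
  x=-1.152: |R|=0.80079 <1
  x=-0.745: |R|=0.65348 <1
  x=-0.727: |R|=0.65246 <1
  x=-0.596: |R|=0.65903 <1
  x=-1.916: |R|=1.71963 >1
  x=-1.511: |R|=1.12816 >1
Interval (-1.3929, 0).

(-1.3929,0); λ=-3 ⇒ h* = (39/28)/3 = 0.4643.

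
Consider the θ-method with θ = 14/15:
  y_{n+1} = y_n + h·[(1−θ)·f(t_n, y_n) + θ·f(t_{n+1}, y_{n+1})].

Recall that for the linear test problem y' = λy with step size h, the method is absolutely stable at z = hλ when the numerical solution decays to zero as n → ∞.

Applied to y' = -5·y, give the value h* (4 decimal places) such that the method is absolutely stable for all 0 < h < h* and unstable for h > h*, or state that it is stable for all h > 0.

interval (−∞, 0). Any h>0 works for λ=-5.

With y'=λy (z=hλ):
  y_{n+1} = y_n + z·[1/15·y_n + 14/15·y_{n+1}] ⇒ (1 − 14/15z)y_{n+1} = (1 + 1/15z)y_n
  R(z) = (1 + 1/15z)/(1 − 14/15z).

Find x<0 with |R(x)|<1.
x=-0.47: |R|=0.6733
x=-2: |R|=0.3023
x=-10: |R|=0.0323
x=-100: |R|=0.0601
θ=14/15≥1/2 ⇒ |1+1/15x|<|1−14/15x| ∀x<0 ⇒ interval (−∞,0).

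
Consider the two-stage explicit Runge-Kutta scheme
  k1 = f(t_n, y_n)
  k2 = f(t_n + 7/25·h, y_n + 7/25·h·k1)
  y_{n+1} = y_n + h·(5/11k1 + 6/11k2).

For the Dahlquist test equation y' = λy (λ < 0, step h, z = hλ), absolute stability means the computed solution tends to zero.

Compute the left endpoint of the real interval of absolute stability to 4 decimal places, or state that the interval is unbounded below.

With y'=λy (z=hλ):
  k1=λy_n ⇒ h·k1=z·y_n;  k2=λ(1+7/25z)y_n ⇒ h·k2=z(1+7/25z)y_n
  y_{n+1}/y_n = 1 + 5/11z + 6/11z(1+7/25z) = 1 + z + 42/275z²
  Hence R(z) = 1 + z + 42/275z².

Need |R(x)|<1, x<0.
x=-1.32: |R|=0.0539
R=1: x+42/275x²=0 ⇒ x=−275/42=-6.5476; min R=1−1/(4·42/275)=-0.6369>−1
Confirm numerically:
  x=-5.133: |R|=0.10899 <1
  x=-4.785: |R|=0.28812 <1
  x=-3.218: |R|=0.63643 <1
  x=-2.973: |R|=0.62309 <1
  x=-7.064: |R|=1.55711 >1
  x=-6.785: |R|=1.24599 >1
  x=-6.675: |R|=1.12986 >1
So |R|<1 on (-6.5476, 0).

left endpoint -6.5476.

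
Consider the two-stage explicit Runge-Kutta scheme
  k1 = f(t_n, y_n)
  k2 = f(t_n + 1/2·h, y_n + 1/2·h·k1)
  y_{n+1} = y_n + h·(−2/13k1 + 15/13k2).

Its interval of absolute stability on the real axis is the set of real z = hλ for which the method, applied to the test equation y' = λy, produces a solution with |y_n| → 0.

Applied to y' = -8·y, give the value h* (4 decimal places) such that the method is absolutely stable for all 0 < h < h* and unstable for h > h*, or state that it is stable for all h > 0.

On y'=λy, z=hλ:
  k1=λy_n ⇒ h·k1=z·y_n;  k2=λ(1+1/2z)y_n ⇒ h·k2=z(1+1/2z)y_n
  y_{n+1}/y_n = 1 − 2/13z + 15/13z(1+1/2z) = 1 + z + 15/26z²
  so R(z) = 1 + z + 15/26z².

Boundary: |R(x)|=1, x<0.
x=-0.87: |R|=0.5667
R=1: x+15/26x²=0 ⇒ x=−26/15=-1.7333; min R=1−1/(4·15/26)=0.5667>−1
Confirm numerically:
  x=-1.577: |R|=0.85777 <1
  x=-1.204: |R|=0.63232 <1
  x=-1.108: |R|=0.60027 <1
  x=-2.236: |R|=1.64844 >1
  x=-2.221: |R|=1.62487 >1
  x=-2.021: |R|=1.33541 >1
Stable set (-1.7333, 0).

(-1.7333,0); λ=-8 ⇒ h* = (26/15)/8 = 0.2167.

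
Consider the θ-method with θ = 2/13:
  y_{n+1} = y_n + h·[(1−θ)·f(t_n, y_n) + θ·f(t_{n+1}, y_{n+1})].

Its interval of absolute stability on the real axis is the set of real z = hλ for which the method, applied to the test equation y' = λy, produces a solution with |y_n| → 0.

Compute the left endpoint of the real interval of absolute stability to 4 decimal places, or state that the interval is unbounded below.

left endpoint -2.8889.

With y'=λy (z=hλ):
  y_{n+1} = y_n + z·[11/13·y_n + 2/13·y_{n+1}] ⇒ (1 − 2/13z)y_{n+1} = (1 + 11/13z)y_n
  so R(z) = (1 + 11/13z)/(1 − 2/13z).

Find x<0 with |R(x)|<1.
x=-0.64: |R|=0.4174
R=−1: 1+11/13x = −1+2/13x ⇒ -9/13x=2 ⇒ x=2/(-9/13)=-2.8889
Confirm numerically:
  x=-1.782: |R|=0.39858 <1
  x=-1.654: |R|=0.31849 <1
  x=-1.394: |R|=0.14783 <1
  x=-3.386: |R|=1.22628 >1
  x=-3.368: |R|=1.21848 >1
  x=-3.359: |R|=1.21458 >1
Stable set (-2.8889, 0).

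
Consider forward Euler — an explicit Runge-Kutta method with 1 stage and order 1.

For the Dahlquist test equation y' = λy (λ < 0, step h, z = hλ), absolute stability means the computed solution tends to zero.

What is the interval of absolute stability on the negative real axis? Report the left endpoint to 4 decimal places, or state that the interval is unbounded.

z∈(-2.0000,0).

With y'=λy (z=hλ):
  order 1, 1-stage ⇒ R(z)=1+z
  (e.g. R(-0.78)=0.22000, |R|=0.22000)

Boundary: |R(x)|=1, x<0.
x=-0.78: |R|=0.2200
|R(-1.66)|=0.6600 |R(-1.3)|=0.3000 |R(-1.09)|=0.0900
Bisect:
  x_lo=-2.8432 |R|=1.8432  x_hi=-0.2098 |R|=0.7902
  mid=-1.52650 |R|=0.52650 →hi
  mid=-2.18485 |R|=1.18485 →lo
  mid=-1.85567 |R|=0.85567 →hi
  mid=-2.02026 |R|=1.02026 →lo
  mid=-1.93796 |R|=0.93796 →hi
  mid=-1.97911 |R|=0.97911 →hi
  mid=-1.99969 |R|=0.99969 →hi
  mid=-2.00997 |R|=1.00997 →lo
  mid=-2.00483 |R|=1.00483 →lo
  ...
  [-2.00001,-1.99985] ⇒ x*=-2.0000
So |R|<1 on (-2.0000, 0).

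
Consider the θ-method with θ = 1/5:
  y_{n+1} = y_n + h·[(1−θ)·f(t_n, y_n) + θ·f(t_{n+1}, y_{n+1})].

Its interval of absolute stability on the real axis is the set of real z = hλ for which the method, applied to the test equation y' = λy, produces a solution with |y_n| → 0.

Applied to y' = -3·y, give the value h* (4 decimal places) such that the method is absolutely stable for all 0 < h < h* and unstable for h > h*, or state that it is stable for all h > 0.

(-3.3333,0); λ=-3 ⇒ h* = (10/3)/3 = 1.1111.

On y'=λy, z=hλ:
  y_{n+1} = y_n + z·[4/5·y_n + 1/5·y_{n+1}] ⇒ (1 − 1/5z)y_{n+1} = (1 + 4/5z)y_n
  R(z) = (1 + 4/5z)/(1 − 1/5z).

Solve |R(x)|<1 on ℝ⁻.
x=-0.39: |R|=0.6382
R=−1: 1+4/5x = −1+1/5x ⇒ -3/5x=2 ⇒ x=2/(-3/5)=-3.3333
Confirm numerically:
  x=-3.205: |R|=0.95308 <1
  x=-2.855: |R|=0.81731 <1
  x=-2.573: |R|=0.69880 <1
  x=-1.946: |R|=0.40081 <1
  x=-3.589: |R|=1.08930 >1
  x=-3.512: |R|=1.06297 >1
So |R|<1 on (-3.3333, 0).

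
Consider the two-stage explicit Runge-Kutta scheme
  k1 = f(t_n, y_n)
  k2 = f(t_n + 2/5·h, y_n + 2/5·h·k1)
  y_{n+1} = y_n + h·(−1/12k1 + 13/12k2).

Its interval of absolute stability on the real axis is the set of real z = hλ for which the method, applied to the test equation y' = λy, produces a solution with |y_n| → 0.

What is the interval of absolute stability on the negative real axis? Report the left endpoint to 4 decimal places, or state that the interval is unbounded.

(-2.3077, 0).

On y'=λy, z=hλ:
  k1=λy_n ⇒ h·k1=z·y_n;  k2=λ(1+2/5z)y_n ⇒ h·k2=z(1+2/5z)y_n
  y_{n+1}/y_n = 1 − 1/12z + 13/12z(1+2/5z) = 1 + z + 13/30z²
  R(z) = 1 + z + 13/30z².

Need |R(x)|<1, x<0.
x=-0.66: |R|=0.5288
R=1: x+13/30x²=0 ⇒ x=−30/13=-2.3077; min R=1−1/(4·13/30)=0.4231>−1
Confirm numerically:
  x=-1.647: |R|=0.52846 <1
  x=-1.601: |R|=0.50972 <1
  x=-1.533: |R|=0.48537 <1
  x=-1.170: |R|=0.42319 <1
  x=-2.907: |R|=1.75495 >1
  x=-2.690: |R|=1.44564 >1
  x=-2.648: |R|=1.39049 >1
So |R|<1 on (-2.3077, 0).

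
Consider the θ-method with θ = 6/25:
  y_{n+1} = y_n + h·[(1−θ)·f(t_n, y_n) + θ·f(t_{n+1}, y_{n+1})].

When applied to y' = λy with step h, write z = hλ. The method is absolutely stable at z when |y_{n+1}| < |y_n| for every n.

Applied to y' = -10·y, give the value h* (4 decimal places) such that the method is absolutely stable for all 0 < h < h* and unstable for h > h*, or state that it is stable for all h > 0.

Set f=λy, z=hλ:
  y_{n+1} = y_n + z·[19/25·y_n + 6/25·y_{n+1}] ⇒ (1 − 6/25z)y_{n+1} = (1 + 19/25z)y_n
  so R(z) = (1 + 19/25z)/(1 − 6/25z).

Need |R(x)|<1, x<0.
x=-0.43: |R|=0.6102
R=−1: 1+19/25x = −1+6/25x ⇒ -13/25x=2 ⇒ x=2/(-13/25)=-3.8462
Confirm numerically:
  x=-3.442: |R|=0.88491 <1
  x=-2.765: |R|=0.66206 <1
  x=-2.325: |R|=0.49230 <1
  x=-1.985: |R|=0.34449 <1
  x=-4.434: |R|=1.14809 >1
  x=-4.205: |R|=1.09287 >1
Interval (-3.8462, 0).

(-3.8462,0); λ=-10 ⇒ h* = (50/13)/10 = 0.3846.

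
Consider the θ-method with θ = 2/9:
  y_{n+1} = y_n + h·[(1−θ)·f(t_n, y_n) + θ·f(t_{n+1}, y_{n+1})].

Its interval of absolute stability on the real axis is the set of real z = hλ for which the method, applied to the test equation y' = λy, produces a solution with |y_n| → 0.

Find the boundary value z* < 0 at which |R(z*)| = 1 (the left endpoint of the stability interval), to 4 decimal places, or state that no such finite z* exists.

Set f=λy, z=hλ:
  y_{n+1} = y_n + z·[7/9·y_n + 2/9·y_{n+1}] ⇒ (1 − 2/9z)y_{n+1} = (1 + 7/9z)y_n
  Hence R(z) = (1 + 7/9z)/(1 − 2/9z).

Need |R(x)|<1, x<0.
x=-0.86: |R|=0.2780
R=−1: 1+7/9x = −1+2/9x ⇒ -5/9x=2 ⇒ x=2/(-5/9)=-3.6000
Confirm numerically:
  x=-3.279: |R|=0.89684 <1
  x=-3.019: |R|=0.80682 <1
  x=-2.493: |R|=0.60425 <1
  x=-4.014: |R|=1.12156 >1
  x=-3.823: |R|=1.06698 >1
  x=-3.812: |R|=1.06376 >1
So |R|<1 on (-3.6000, 0).

z* = -3.6000.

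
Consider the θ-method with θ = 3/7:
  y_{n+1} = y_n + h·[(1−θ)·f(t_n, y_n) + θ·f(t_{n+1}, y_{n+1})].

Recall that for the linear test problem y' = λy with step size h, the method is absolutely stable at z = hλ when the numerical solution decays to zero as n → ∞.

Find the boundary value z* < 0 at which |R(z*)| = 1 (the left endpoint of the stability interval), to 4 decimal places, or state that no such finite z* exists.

left endpoint -14.0000.

Test eqn y'=λy, z=hλ:
  y_{n+1} = y_n + z·[4/7·y_n + 3/7·y_{n+1}] ⇒ (1 − 3/7z)y_{n+1} = (1 + 4/7z)y_n
  so R(z) = (1 + 4/7z)/(1 − 3/7z).

Find x<0 with |R(x)|<1.
x=-1.53: |R|=0.0759
R=−1: 1+4/7x = −1+3/7x ⇒ -1/7x=2 ⇒ x=2/(-1/7)=-14.0000
Confirm numerically:
  x=-10.340: |R|=0.90373 <1
  x=-8.681: |R|=0.83903 <1
  x=-7.652: |R|=0.78809 <1
  x=-7.134: |R|=0.75826 <1
  x=-14.315: |R|=1.00631 >1
  x=-14.073: |R|=1.00148 >1
So |R|<1 on (-14.0000, 0).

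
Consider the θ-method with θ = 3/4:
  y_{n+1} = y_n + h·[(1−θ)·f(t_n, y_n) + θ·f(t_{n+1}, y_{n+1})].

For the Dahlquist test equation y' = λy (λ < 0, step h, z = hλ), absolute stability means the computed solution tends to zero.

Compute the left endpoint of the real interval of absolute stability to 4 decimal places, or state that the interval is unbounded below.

With y'=λy (z=hλ):
  y_{n+1} = y_n + z·[1/4·y_n + 3/4·y_{n+1}] ⇒ (1 − 3/4z)y_{n+1} = (1 + 1/4z)y_n
  ⇒ R(z) = (1 + 1/4z)/(1 − 3/4z).

Find x<0 with |R(x)|<1.
x=-0.88: |R|=0.4699
x=-2: |R|=0.2000
x=-10: |R|=0.1765
x=-100: |R|=0.3158
θ=3/4≥1/2 ⇒ |1+1/4x|<|1−3/4x| ∀x<0 ⇒ unbounded interval.

interval (−∞, 0).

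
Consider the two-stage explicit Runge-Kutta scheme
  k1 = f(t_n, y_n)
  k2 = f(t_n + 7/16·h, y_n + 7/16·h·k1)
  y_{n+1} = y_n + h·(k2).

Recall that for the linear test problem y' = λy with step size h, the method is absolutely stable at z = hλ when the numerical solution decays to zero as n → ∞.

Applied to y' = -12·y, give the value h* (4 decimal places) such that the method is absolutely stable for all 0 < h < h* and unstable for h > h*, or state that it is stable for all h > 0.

Test eqn y'=λy, z=hλ:
  k1=λy_n ⇒ h·k1=z·y_n;  k2=λ(1+7/16z)y_n ⇒ h·k2=z(1+7/16z)y_n
  y_{n+1}/y_n = 1 + z(1+7/16z) = 1 + z + 7/16z²
  ⇒ R(z) = 1 + z + 7/16z².

Boundary: |R(x)|=1, x<0.
x=-0.84: |R|=0.4687
R=1: x+7/16x²=0 ⇒ x=−16/7=-2.2857; min R=1−1/(4·7/16)=0.4286>−1
Confirm numerically:
  x=-2.107: |R|=0.83526 <1
  x=-1.270: |R|=0.43564 <1
  x=-0.965: |R|=0.44241 <1
  x=-2.827: |R|=1.66947 >1
  x=-2.708: |R|=1.50030 >1
  x=-2.566: |R|=1.31466 >1
So |R|<1 on (-2.2857, 0).

(-2.2857,0); λ=-12 ⇒ h* = (16/7)/12 = 0.1905.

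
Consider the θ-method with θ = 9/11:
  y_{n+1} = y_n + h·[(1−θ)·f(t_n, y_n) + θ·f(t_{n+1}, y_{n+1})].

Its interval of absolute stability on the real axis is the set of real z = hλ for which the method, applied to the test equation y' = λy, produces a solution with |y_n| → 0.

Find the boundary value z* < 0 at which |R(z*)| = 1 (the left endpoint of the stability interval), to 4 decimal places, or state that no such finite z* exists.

Set f=λy, z=hλ:
  y_{n+1} = y_n + z·[2/11·y_n + 9/11·y_{n+1}] ⇒ (1 − 9/11z)y_{n+1} = (1 + 2/11z)y_n
  Hence R(z) = (1 + 2/11z)/(1 − 9/11z).

Boundary: |R(x)|=1, x<0.
x=-1.74: |R|=0.2821
x=-2: |R|=0.2414
x=-10: |R|=0.0891
x=-100: |R|=0.2075
θ=9/11≥1/2 ⇒ |1+2/11x|<|1−9/11x| ∀x<0 ⇒ stable on all of ℝ⁻.

unbounded; (−∞, 0).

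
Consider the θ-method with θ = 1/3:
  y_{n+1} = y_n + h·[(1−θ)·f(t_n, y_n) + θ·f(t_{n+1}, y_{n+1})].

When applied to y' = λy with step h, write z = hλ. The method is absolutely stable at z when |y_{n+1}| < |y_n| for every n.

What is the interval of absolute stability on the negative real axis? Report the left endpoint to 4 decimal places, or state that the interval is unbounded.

Test eqn y'=λy, z=hλ:
  y_{n+1} = y_n + z·[2/3·y_n + 1/3·y_{n+1}] ⇒ (1 − 1/3z)y_{n+1} = (1 + 2/3z)y_n
  R(z) = (1 + 2/3z)/(1 − 1/3z).

Need |R(x)|<1, x<0.
x=-1.7: |R|=0.0851
R=−1: 1+2/3x = −1+1/3x ⇒ -1/3x=2 ⇒ x=2/(-1/3)=-6.0000
Confirm numerically:
  x=-4.945: |R|=0.86721 <1
  x=-4.392: |R|=0.78247 <1
  x=-3.439: |R|=0.60227 <1
  x=-6.257: |R|=1.02776 >1
  x=-6.181: |R|=1.01971 >1
Stable set (-6.0000, 0).

(-6.0000, 0).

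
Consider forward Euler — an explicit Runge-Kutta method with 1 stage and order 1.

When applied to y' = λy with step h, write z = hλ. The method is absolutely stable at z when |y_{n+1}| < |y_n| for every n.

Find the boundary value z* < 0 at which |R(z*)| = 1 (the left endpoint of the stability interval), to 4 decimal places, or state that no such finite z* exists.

left endpoint -2.0000.

With y'=λy (z=hλ):
  order 1, 1-stage ⇒ R(z)=1+z
  (e.g. R(-0.41)=0.59000, |R|=0.59000)

Solve |R(x)|<1 on ℝ⁻.
x=-0.41: |R|=0.5900
|R(-2.18)|=1.1800 |R(-1.95)|=0.9500 |R(-0.87)|=0.1300
Bisect:
  x_lo=-2.4031 |R|=1.4031  x_hi=-0.3058 |R|=0.6942
  mid=-1.35449 |R|=0.35449 →hi
  mid=-1.87882 |R|=0.87882 →hi
  mid=-2.14098 |R|=1.14098 →lo
  mid=-2.00990 |R|=1.00990 →lo
  mid=-1.94436 |R|=0.94436 →hi
  mid=-1.97713 |R|=0.97713 →hi
  mid=-1.99352 |R|=0.99352 →hi
  mid=-2.00171 |R|=1.00171 →lo
  ...
  [-2.00004,-1.99992] ⇒ x*=-2.0000
Interval (-2.0000, 0).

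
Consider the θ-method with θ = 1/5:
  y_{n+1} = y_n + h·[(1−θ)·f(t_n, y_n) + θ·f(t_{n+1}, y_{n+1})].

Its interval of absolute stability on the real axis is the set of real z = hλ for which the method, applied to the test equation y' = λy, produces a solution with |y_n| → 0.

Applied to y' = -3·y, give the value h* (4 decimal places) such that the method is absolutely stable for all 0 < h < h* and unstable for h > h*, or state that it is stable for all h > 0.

With y'=λy (z=hλ):
  y_{n+1} = y_n + z·[4/5·y_n + 1/5·y_{n+1}] ⇒ (1 − 1/5z)y_{n+1} = (1 + 4/5z)y_n
  so R(z) = (1 + 4/5z)/(1 − 1/5z).

Need |R(x)|<1, x<0.
x=-1.73: |R|=0.2853
R=−1: 1+4/5x = −1+1/5x ⇒ -3/5x=2 ⇒ x=2/(-3/5)=-3.3333
Confirm numerically:
  x=-3.082: |R|=0.90671 <1
  x=-1.899: |R|=0.37629 <1
  x=-1.368: |R|=0.07412 <1
  x=-3.931: |R|=1.20076 >1
  x=-3.757: |R|=1.14514 >1
  x=-3.674: |R|=1.11782 >1
Interval (-3.3333, 0).

(-3.3333,0); λ=-3 ⇒ h* = (10/3)/3 = 1.1111.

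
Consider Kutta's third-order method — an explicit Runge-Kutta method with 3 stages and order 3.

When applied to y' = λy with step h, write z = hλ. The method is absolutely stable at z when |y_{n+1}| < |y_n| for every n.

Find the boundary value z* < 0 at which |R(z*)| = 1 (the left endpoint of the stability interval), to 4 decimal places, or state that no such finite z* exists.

On y'=λy, z=hλ:
  order 3, 3-stage ⇒ R(z)=1+z+z^2/2+z^3/6
  (e.g. R(-0.38)=0.68305, |R|=0.68305)

Boundary: |R(x)|=1, x<0.
x=-0.38: |R|=0.6831
|R(-2.12)|=0.4608 |R(-1.26)|=0.2004 |R(-1.06)|=0.3033
Bisect:
  x_lo=-3.3994 |R|=3.1687  x_hi=-0.3399 |R|=0.7113
  mid=-1.86967 |R|=0.21112 →hi
  mid=-2.63454 |R|=1.21178 →lo
  mid=-2.25210 |R|=0.61989 →hi
  mid=-2.44332 |R|=0.88944 →hi
  mid=-2.53893 |R|=1.04358 →lo
  mid=-2.49113 |R|=0.96481 →hi
  mid=-2.51503 |R|=1.00376 →lo
  mid=-2.50308 |R|=0.98417 →hi
  mid=-2.50905 |R|=0.99394 →hi
  mid=-2.51204 |R|=0.99884 →hi
  ...
  [-2.51279,-2.51260] ⇒ x*=-2.5127
So |R|<1 on (-2.5127, 0).

left endpoint -2.5127.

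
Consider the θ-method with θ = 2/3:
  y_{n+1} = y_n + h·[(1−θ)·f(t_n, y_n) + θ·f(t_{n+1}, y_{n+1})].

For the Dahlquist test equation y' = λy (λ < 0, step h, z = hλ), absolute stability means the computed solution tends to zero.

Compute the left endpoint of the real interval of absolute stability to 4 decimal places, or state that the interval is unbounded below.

interval (−∞, 0).

Test eqn y'=λy, z=hλ:
  y_{n+1} = y_n + z·[1/3·y_n + 2/3·y_{n+1}] ⇒ (1 − 2/3z)y_{n+1} = (1 + 1/3z)y_n
  R(z) = (1 + 1/3z)/(1 − 2/3z).

Boundary: |R(x)|=1, x<0.
x=-1.07: |R|=0.3755
x=-2: |R|=0.1429
x=-10: |R|=0.3043
x=-100: |R|=0.4778
θ=2/3≥1/2 ⇒ |1+1/3x|<|1−2/3x| ∀x<0 ⇒ unbounded interval.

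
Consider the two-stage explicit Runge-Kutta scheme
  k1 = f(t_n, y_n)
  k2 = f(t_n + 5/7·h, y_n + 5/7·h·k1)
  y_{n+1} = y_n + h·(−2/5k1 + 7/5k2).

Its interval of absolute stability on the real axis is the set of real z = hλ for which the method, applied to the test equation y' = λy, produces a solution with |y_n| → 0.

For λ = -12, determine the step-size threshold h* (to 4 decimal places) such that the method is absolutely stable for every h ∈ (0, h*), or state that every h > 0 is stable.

(-1.0000,0); λ=-12 ⇒ h* = (1)/12 = 0.0833.

Test eqn y'=λy, z=hλ:
  k1=λy_n ⇒ h·k1=z·y_n;  k2=λ(1+5/7z)y_n ⇒ h·k2=z(1+5/7z)y_n
  y_{n+1}/y_n = 1 − 2/5z + 7/5z(1+5/7z) = 1 + z + z²
  ⇒ R(z) = 1 + z + z².

Need |R(x)|<1, x<0.
x=-1.29: |R|=1.3741
R=1: x+1x²=0 ⇒ x=−1=-1.0000; min R=1−1/(4·1)=0.7500>−1
Confirm numerically:
  x=-0.875: |R|=0.89062 <1
  x=-0.795: |R|=0.83703 <1
  x=-0.543: |R|=0.75185 <1
  x=-0.443: |R|=0.75325 <1
  x=-1.524: |R|=1.79858 >1
  x=-1.404: |R|=1.56722 >1
  x=-1.342: |R|=1.45896 >1
Stable set (-1.0000, 0).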